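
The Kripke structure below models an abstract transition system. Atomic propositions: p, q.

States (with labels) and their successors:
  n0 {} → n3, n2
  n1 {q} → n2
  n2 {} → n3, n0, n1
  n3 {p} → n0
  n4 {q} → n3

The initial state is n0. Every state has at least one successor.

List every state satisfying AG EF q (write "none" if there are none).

States satisfying EF q: {n0, n1, n2, n3, n4}.
States satisfying AG EF q: {n0, n1, n2, n3, n4}.

{n0, n1, n2, n3, n4}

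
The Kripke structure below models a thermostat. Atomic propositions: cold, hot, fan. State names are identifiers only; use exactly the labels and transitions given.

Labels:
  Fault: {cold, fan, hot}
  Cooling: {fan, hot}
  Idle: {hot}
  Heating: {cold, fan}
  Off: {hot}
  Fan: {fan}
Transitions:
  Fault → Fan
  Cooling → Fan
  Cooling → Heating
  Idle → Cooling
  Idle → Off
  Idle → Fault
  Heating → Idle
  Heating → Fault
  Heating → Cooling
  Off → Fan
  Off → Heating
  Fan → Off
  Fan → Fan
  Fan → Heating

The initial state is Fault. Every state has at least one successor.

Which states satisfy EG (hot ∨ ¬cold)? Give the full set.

States satisfying hot ∨ ¬cold: {Fault, Cooling, Idle, Off, Fan}.
States satisfying EG (hot ∨ ¬cold): {Fault, Cooling, Idle, Off, Fan}.

{Fault, Cooling, Idle, Off, Fan}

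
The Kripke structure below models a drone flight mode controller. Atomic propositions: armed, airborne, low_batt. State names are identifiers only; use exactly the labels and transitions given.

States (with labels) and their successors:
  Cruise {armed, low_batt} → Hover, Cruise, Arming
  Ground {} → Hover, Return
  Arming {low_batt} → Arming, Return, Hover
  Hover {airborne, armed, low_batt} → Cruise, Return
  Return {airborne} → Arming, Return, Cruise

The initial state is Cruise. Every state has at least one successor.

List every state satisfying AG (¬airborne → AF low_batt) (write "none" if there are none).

States satisfying ¬airborne → AF low_batt: {Cruise, Arming, Hover, Return}.
States satisfying AG (¬airborne → AF low_batt): {Cruise, Arming, Hover, Return}.

{Cruise, Arming, Hover, Return}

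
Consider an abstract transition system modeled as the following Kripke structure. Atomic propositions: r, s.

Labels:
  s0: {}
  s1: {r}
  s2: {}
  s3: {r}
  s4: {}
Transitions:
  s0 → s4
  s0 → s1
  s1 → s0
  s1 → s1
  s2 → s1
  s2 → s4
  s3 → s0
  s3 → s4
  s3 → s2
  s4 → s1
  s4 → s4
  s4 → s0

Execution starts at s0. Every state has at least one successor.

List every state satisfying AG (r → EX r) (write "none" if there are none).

{s0, s1, s2, s4}

States satisfying r → EX r: {s0, s1, s2, s4}.
States satisfying AG (r → EX r): {s0, s1, s2, s4}.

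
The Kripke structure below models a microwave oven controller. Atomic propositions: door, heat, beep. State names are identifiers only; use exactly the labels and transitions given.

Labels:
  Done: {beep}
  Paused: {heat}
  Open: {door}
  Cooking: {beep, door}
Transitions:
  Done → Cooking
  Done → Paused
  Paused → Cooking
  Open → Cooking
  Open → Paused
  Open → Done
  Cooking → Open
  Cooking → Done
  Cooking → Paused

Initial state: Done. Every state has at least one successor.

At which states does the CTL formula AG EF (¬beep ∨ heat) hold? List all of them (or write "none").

States satisfying EF (¬beep ∨ heat): {Done, Paused, Open, Cooking}.
States satisfying AG EF (¬beep ∨ heat): {Done, Paused, Open, Cooking}.

{Done, Paused, Open, Cooking}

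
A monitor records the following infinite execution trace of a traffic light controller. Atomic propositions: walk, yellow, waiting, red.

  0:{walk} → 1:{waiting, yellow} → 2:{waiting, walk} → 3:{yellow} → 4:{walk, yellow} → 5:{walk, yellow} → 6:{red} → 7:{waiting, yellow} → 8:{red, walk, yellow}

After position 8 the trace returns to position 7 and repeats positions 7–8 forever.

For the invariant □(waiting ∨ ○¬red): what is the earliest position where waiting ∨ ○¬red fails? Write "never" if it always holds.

5

Check waiting ∨ ○¬red at each position in order: 0 ✓, 1 ✓, 2 ✓, 3 ✓, 4 ✓.
At position 5 the labels are {walk, yellow} and the next position 6 has {red}, so waiting ∨ ○¬red is false there. This is the first violation.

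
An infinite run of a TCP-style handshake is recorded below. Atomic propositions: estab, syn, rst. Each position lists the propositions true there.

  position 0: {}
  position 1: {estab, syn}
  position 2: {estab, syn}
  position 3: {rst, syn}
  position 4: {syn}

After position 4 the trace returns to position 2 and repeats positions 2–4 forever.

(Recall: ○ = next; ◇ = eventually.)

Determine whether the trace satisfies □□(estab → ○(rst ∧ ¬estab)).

Violated

□(estab → ○(rst ∧ ¬estab)) must hold at every position from 0 onward. It fails at position 0, so □□(estab → ○(rst ∧ ¬estab)) is false.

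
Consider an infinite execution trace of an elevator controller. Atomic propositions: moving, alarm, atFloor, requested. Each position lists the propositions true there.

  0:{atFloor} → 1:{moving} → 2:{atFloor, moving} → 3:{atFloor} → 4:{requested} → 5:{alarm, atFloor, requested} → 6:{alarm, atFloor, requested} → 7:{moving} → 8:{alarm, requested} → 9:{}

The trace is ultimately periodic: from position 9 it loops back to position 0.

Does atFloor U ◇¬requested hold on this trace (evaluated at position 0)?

Walking from position 0: ◇¬requested first holds at position 0, and atFloor holds at every earlier position along the way, so atFloor U ◇¬requested holds.

Satisfied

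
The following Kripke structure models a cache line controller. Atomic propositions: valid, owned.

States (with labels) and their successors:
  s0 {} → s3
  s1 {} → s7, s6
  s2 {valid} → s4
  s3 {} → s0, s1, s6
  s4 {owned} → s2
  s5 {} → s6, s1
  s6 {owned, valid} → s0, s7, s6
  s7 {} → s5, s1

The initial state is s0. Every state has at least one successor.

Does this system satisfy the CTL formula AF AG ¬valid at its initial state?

Violated

States satisfying AG ¬valid: ∅.
States satisfying AF AG ¬valid: ∅.
There is a path from s0 along which AG ¬valid never holds.
s0 ∉ Sat(AF AG ¬valid).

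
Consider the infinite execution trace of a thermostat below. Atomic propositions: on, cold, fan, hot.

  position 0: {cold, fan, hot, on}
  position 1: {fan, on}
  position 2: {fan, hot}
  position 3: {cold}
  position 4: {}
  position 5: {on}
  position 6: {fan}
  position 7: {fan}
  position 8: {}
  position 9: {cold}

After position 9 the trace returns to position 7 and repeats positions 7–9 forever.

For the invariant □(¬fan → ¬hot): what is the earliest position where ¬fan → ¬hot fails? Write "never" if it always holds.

¬fan → ¬hot holds at every position 0..9, and those are all the positions the trace ever visits, so the invariant □(¬fan → ¬hot) is never violated.

never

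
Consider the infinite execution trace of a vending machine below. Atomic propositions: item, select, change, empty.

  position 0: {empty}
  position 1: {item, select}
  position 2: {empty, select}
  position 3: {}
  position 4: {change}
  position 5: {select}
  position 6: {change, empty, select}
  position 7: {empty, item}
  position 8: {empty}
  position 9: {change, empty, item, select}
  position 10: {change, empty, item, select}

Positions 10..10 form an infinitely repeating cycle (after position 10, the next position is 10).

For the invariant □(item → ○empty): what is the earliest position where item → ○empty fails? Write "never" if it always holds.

item → ○empty holds at every position 0..10, and those are all the positions the trace ever visits, so the invariant □(item → ○empty) is never violated.

never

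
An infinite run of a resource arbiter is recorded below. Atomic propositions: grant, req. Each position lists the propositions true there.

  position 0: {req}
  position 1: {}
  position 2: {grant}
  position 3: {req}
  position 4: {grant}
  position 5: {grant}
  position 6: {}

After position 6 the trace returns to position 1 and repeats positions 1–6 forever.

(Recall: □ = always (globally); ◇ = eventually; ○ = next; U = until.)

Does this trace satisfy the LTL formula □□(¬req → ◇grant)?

Yes

□(¬req → ◇grant) holds at every position 0..6, and those are all positions ever visited, so □□(¬req → ◇grant) holds.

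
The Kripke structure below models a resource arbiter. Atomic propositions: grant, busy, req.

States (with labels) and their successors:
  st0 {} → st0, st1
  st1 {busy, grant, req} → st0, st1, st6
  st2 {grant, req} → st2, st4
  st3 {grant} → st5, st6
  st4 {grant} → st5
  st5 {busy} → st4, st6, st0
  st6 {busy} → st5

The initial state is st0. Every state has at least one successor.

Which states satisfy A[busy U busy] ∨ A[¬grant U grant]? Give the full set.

States satisfying busy: {st1, st5, st6}.
States satisfying A[busy U busy]: {st1, st5, st6}.
States satisfying ¬grant: {st0, st5, st6}.
States satisfying grant: {st1, st2, st3, st4}.
States satisfying A[¬grant U grant]: {st1, st2, st3, st4}.
States satisfying A[busy U busy] ∨ A[¬grant U grant]: {st1, st2, st3, st4, st5, st6}.

{st1, st2, st3, st4, st5, st6}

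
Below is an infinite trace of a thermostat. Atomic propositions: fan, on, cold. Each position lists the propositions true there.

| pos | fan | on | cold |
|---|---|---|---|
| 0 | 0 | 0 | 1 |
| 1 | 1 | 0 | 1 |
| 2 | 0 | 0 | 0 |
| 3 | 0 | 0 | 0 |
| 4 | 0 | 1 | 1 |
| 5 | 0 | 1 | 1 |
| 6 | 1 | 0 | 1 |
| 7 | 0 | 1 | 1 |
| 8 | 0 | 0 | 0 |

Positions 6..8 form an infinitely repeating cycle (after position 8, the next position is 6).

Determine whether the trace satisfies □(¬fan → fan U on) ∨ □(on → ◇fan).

¬fan → fan U on must hold at every position from 0 onward. It fails at position 0, so □(¬fan → fan U on) is false.
Positions where ¬fan holds: 0, 2, 3, 4, 5, 7, 8.
Check fan U on at each: 0→fails, 2→fails, 3→fails, 4→ok, 5→ok, 7→ok, 8→fails.
on → ◇fan holds at every position 0..8, and those are all positions ever visited, so □(on → ◇fan) holds.
Positions where on holds: 4, 5, 7.
Check ◇fan at each: 4→ok, 5→ok, 7→ok.
At position 0: □(¬fan → fan U on) is false; □(on → ◇fan) is true; so □(¬fan → fan U on) ∨ □(on → ◇fan) is true.

Yes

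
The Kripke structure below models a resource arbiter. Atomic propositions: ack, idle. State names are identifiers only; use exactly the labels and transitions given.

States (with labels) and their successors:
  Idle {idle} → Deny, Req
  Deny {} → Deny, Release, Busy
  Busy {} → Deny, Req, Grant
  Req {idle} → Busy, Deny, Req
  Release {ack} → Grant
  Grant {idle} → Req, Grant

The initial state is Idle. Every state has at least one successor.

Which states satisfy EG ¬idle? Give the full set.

{Deny, Busy}

States satisfying ¬idle: {Deny, Busy, Release}.
States satisfying EG ¬idle: {Deny, Busy}.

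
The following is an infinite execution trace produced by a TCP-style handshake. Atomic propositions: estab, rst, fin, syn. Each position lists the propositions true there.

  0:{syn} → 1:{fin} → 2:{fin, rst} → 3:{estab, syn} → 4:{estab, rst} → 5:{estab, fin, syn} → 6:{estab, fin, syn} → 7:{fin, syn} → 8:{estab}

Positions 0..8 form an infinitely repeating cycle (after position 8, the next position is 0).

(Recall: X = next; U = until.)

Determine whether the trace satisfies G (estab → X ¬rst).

Violated

estab → X ¬rst must hold at every position from 0 onward. It fails at position 3, so G (estab → X ¬rst) is false.
Positions where estab holds: 3, 4, 5, 6, 8.
Check X ¬rst at each: 3→fails, 4→ok, 5→ok, 6→ok, 8→ok.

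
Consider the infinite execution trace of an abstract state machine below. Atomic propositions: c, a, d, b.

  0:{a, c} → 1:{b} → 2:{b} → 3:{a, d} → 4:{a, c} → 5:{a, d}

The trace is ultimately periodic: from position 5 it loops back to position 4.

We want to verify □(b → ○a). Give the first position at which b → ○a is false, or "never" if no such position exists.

Check b → ○a at each position in order: 0 ✓.
At position 1 the labels are {b} and the next position 2 has {b}, so b → ○a is false there. This is the first violation.

1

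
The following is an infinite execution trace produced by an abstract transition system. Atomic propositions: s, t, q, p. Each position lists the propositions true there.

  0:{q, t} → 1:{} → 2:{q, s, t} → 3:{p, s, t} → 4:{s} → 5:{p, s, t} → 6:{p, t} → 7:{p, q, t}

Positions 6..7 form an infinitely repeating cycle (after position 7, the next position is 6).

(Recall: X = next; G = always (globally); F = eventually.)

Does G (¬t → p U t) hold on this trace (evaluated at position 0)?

¬t → p U t must hold at every position from 0 onward. It fails at position 1, so G (¬t → p U t) is false.
Positions where ¬t holds: 1, 4.
Check p U t at each: 1→fails, 4→fails.

Does not hold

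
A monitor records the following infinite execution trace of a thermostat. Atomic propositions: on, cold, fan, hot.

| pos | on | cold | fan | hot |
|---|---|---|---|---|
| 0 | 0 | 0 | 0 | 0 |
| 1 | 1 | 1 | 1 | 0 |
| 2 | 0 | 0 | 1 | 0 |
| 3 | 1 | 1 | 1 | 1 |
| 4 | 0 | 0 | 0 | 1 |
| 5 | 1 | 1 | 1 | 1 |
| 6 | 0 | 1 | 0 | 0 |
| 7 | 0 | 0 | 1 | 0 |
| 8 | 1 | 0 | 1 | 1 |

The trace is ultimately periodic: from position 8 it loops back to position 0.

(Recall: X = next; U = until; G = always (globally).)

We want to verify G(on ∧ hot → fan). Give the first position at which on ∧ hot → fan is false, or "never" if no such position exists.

never

on ∧ hot → fan holds at every position 0..8, and those are all the positions the trace ever visits, so the invariant G(on ∧ hot → fan) is never violated.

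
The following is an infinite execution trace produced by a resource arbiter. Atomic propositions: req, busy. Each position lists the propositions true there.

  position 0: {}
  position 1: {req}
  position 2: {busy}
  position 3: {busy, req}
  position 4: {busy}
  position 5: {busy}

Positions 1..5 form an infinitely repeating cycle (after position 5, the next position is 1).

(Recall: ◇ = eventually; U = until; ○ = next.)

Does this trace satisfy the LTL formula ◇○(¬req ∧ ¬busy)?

Violated

○(¬req ∧ ¬busy) is false at every position 0..5, so it never becomes true and ◇○(¬req ∧ ¬busy) fails.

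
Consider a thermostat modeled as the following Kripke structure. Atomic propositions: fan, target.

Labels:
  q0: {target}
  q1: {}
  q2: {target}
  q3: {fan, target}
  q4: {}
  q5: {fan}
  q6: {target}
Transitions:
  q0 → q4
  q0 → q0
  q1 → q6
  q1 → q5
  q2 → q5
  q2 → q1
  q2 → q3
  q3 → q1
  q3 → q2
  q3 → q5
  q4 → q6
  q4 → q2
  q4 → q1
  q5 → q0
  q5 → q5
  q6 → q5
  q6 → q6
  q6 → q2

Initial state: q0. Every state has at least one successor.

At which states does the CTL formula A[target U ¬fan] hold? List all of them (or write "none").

States satisfying target: {q0, q2, q3, q6}.
States satisfying ¬fan: {q0, q1, q2, q4, q6}.
States satisfying A[target U ¬fan]: {q0, q1, q2, q4, q6}.

{q0, q1, q2, q4, q6}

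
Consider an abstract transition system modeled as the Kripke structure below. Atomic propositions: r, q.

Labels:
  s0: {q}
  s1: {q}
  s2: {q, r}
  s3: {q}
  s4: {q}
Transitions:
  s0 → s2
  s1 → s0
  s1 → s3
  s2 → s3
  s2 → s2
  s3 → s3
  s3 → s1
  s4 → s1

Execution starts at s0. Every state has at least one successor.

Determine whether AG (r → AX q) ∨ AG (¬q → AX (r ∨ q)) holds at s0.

States satisfying r → AX q: {s0, s1, s2, s3, s4}.
States satisfying AG (r → AX q): {s0, s1, s2, s3, s4}.
States satisfying ¬q → AX (r ∨ q): {s0, s1, s2, s3, s4}.
States satisfying AG (¬q → AX (r ∨ q)): {s0, s1, s2, s3, s4}.
States satisfying AG (r → AX q) ∨ AG (¬q → AX (r ∨ q)): {s0, s1, s2, s3, s4}.
s0 ∈ Sat(AG (r → AX q) ∨ AG (¬q → AX (r ∨ q))).

Satisfied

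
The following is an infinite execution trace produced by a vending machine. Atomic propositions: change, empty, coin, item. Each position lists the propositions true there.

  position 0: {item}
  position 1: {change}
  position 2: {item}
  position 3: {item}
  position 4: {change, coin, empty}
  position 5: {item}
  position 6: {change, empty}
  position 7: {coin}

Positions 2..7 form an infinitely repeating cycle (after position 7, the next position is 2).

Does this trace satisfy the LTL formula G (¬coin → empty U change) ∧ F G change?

¬coin → empty U change must hold at every position from 0 onward. It fails at position 0, so G (¬coin → empty U change) is false.
Positions where ¬coin holds: 0, 1, 2, 3, 5, 6.
Check empty U change at each: 0→fails, 1→ok, 2→fails, 3→fails, 5→fails, 6→ok.
G change is false at every position 0..7, so it never becomes true and F G change fails.
At position 0: G (¬coin → empty U change) is false; F G change is false; so G (¬coin → empty U change) ∧ F G change is false.

Violated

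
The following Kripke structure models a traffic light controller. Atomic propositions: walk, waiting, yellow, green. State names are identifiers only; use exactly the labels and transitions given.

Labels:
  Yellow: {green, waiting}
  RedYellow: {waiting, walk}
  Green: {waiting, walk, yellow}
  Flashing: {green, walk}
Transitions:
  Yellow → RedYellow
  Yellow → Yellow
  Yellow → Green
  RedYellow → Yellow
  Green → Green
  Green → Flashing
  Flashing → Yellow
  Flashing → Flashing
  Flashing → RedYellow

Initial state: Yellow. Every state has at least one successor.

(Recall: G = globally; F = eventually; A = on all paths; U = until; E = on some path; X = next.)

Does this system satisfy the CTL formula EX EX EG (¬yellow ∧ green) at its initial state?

States satisfying EX EG (¬yellow ∧ green): {Yellow, RedYellow, Green, Flashing}.
States satisfying EX EX EG (¬yellow ∧ green): {Yellow, RedYellow, Green, Flashing}.
Yellow ∈ Sat(EX EX EG (¬yellow ∧ green)).

Yes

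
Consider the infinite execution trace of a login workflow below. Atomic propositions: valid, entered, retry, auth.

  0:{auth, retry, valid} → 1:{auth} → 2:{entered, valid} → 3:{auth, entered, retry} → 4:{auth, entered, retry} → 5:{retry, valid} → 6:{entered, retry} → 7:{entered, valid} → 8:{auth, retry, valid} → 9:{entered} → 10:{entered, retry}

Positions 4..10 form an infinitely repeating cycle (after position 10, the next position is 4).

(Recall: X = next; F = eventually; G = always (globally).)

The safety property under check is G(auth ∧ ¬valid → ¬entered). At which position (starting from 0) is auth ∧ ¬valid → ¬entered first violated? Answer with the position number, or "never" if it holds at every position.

3

Check auth ∧ ¬valid → ¬entered at each position in order: 0 ✓, 1 ✓, 2 ✓.
At position 3 the labels are {auth, entered, retry}, so auth ∧ ¬valid → ¬entered is false there. This is the first violation.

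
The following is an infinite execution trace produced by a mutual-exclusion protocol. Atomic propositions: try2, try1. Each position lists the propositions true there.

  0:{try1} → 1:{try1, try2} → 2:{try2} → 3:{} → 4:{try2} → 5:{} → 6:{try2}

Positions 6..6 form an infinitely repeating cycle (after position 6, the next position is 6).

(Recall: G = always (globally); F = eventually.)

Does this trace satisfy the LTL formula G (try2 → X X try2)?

No

try2 → X X try2 must hold at every position from 0 onward. It fails at position 1, so G (try2 → X X try2) is false.
Positions where try2 holds: 1, 2, 4, 6.
Check X X try2 at each: 1→fails, 2→ok, 4→ok, 6→ok.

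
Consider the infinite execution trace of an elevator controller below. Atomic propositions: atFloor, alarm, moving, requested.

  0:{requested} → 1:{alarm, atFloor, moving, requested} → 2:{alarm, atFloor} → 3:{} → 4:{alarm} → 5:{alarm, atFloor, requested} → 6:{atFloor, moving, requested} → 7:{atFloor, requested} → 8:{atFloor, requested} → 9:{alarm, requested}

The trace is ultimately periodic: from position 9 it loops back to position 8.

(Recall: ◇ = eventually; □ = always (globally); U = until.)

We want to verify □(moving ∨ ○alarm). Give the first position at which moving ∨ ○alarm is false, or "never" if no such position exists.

2

Check moving ∨ ○alarm at each position in order: 0 ✓, 1 ✓.
At position 2 the labels are {alarm, atFloor} and the next position 3 has {}, so moving ∨ ○alarm is false there. This is the first violation.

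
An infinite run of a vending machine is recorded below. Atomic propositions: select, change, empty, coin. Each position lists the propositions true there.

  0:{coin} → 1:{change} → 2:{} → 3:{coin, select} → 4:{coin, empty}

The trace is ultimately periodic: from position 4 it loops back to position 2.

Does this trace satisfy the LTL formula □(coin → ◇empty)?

coin → ◇empty holds at every position 0..4, and those are all positions ever visited, so □(coin → ◇empty) holds.
Positions where coin holds: 0, 3, 4.
Check ◇empty at each: 0→ok, 3→ok, 4→ok.

Yes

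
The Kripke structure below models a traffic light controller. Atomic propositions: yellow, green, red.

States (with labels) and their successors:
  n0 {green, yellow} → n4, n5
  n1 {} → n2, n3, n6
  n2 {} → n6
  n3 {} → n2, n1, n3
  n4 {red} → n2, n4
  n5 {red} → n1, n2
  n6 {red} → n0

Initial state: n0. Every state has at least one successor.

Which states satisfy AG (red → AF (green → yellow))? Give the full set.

States satisfying red → AF (green → yellow): {n0, n1, n2, n3, n4, n5, n6}.
States satisfying AG (red → AF (green → yellow)): {n0, n1, n2, n3, n4, n5, n6}.

{n0, n1, n2, n3, n4, n5, n6}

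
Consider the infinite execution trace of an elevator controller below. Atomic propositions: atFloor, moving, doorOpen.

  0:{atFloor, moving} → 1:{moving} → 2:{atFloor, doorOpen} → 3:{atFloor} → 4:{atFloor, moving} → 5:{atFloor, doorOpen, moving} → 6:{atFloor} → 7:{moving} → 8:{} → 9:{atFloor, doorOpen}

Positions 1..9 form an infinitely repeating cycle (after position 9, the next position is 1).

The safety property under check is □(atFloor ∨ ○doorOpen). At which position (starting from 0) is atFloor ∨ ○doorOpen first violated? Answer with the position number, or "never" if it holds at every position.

7

Check atFloor ∨ ○doorOpen at each position in order: 0 ✓, 1 ✓, 2 ✓, 3 ✓, 4 ✓, 5 ✓, 6 ✓.
At position 7 the labels are {moving} and the next position 8 has {}, so atFloor ∨ ○doorOpen is false there. This is the first violation.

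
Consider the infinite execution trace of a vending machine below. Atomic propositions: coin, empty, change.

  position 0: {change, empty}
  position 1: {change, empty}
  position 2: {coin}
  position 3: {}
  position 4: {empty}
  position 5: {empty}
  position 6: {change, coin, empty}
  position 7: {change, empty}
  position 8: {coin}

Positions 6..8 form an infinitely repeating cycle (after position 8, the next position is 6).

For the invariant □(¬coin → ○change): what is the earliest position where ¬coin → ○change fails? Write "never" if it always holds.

1

Check ¬coin → ○change at each position in order: 0 ✓.
At position 1 the labels are {change, empty} and the next position 2 has {coin}, so ¬coin → ○change is false there. This is the first violation.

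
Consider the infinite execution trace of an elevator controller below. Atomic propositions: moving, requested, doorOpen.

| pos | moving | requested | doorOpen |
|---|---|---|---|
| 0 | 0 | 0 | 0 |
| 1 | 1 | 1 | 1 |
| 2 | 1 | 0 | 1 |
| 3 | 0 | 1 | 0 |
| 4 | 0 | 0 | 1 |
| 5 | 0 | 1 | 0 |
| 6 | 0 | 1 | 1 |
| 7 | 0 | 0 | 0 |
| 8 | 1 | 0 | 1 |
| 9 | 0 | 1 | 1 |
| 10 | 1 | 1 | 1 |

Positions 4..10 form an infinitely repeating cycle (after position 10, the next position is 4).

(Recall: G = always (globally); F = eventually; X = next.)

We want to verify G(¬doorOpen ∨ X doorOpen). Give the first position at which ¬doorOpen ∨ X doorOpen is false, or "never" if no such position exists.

Check ¬doorOpen ∨ X doorOpen at each position in order: 0 ✓, 1 ✓.
At position 2 the labels are {doorOpen, moving} and the next position 3 has {requested}, so ¬doorOpen ∨ X doorOpen is false there. This is the first violation.

2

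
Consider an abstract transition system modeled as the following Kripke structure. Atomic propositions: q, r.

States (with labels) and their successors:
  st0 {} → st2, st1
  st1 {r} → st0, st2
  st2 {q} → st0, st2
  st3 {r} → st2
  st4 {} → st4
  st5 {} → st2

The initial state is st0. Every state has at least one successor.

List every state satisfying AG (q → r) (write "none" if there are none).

{st4}

States satisfying q → r: {st0, st1, st3, st4, st5}.
States satisfying AG (q → r): {st4}.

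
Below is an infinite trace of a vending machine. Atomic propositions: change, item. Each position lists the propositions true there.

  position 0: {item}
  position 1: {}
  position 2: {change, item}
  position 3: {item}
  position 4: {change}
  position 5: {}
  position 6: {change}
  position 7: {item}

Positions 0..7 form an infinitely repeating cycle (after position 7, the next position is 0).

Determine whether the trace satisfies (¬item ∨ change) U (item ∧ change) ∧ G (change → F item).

Does not hold

Walking from position 0: at position 0, item ∧ change has not yet held and ¬item ∨ change fails, so (¬item ∨ change) U (item ∧ change) is false.
change → F item holds at every position 0..7, and those are all positions ever visited, so G (change → F item) holds.
Positions where change holds: 2, 4, 6.
Check F item at each: 2→ok, 4→ok, 6→ok.
At position 0: (¬item ∨ change) U (item ∧ change) is false; G (change → F item) is true; so (¬item ∨ change) U (item ∧ change) ∧ G (change → F item) is false.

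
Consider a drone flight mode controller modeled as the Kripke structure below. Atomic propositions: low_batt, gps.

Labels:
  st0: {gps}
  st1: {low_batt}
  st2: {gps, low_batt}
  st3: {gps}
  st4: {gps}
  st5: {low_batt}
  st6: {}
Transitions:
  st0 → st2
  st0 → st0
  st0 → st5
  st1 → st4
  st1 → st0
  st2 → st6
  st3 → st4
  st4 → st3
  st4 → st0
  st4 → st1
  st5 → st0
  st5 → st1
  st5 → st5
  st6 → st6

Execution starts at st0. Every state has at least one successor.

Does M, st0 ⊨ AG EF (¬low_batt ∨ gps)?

Holds

States satisfying EF (¬low_batt ∨ gps): {st0, st1, st2, st3, st4, st5, st6}.
States satisfying AG EF (¬low_batt ∨ gps): {st0, st1, st2, st3, st4, st5, st6}.
Every state reachable from st0 satisfies EF (¬low_batt ∨ gps).
st0 ∈ Sat(AG EF (¬low_batt ∨ gps)).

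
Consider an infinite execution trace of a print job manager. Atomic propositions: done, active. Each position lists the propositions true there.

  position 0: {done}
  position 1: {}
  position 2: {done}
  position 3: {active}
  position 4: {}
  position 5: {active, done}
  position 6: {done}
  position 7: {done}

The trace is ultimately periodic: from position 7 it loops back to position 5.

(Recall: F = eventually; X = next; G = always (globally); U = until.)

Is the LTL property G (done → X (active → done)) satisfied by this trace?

No

done → X (active → done) must hold at every position from 0 onward. It fails at position 2, so G (done → X (active → done)) is false.
Positions where done holds: 0, 2, 5, 6, 7.
Check X (active → done) at each: 0→ok, 2→fails, 5→ok, 6→ok, 7→ok.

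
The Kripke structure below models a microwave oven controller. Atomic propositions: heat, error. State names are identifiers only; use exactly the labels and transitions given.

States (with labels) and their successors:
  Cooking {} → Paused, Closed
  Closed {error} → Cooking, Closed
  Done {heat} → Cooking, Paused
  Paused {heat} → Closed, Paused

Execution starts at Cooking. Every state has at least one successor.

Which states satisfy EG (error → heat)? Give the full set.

States satisfying error → heat: {Cooking, Done, Paused}.
States satisfying EG (error → heat): {Cooking, Done, Paused}.

{Cooking, Done, Paused}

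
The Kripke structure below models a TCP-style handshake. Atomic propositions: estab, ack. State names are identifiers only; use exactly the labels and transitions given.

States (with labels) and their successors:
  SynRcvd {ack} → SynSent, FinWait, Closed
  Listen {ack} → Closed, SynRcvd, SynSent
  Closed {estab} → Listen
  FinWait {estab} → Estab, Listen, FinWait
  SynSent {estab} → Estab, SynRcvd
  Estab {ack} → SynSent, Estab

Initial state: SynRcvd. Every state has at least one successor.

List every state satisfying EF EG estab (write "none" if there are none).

States satisfying EG estab: {FinWait}.
States satisfying EF EG estab: {SynRcvd, Listen, Closed, FinWait, SynSent, Estab}.

{SynRcvd, Listen, Closed, FinWait, SynSent, Estab}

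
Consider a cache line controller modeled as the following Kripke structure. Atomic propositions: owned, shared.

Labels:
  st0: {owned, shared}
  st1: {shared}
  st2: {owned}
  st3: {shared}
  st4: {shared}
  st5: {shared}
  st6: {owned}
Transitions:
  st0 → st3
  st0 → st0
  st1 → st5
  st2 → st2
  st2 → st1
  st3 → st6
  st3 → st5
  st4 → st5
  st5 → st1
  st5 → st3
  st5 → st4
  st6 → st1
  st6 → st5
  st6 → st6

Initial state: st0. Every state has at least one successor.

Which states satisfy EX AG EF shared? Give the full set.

{st0, st1, st2, st3, st4, st5, st6}

States satisfying AG EF shared: {st0, st1, st2, st3, st4, st5, st6}.
States satisfying EX AG EF shared: {st0, st1, st2, st3, st4, st5, st6}.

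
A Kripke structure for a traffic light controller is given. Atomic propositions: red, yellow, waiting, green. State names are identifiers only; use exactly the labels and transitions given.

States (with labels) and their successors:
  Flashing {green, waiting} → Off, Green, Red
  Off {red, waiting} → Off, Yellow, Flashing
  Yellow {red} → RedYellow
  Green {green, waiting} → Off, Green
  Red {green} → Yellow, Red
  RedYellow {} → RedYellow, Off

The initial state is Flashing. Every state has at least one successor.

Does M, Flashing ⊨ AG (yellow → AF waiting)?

Yes

States satisfying yellow → AF waiting: {Flashing, Off, Yellow, Green, Red, RedYellow}.
States satisfying AG (yellow → AF waiting): {Flashing, Off, Yellow, Green, Red, RedYellow}.
Every state reachable from Flashing satisfies yellow → AF waiting.
Flashing ∈ Sat(AG (yellow → AF waiting)).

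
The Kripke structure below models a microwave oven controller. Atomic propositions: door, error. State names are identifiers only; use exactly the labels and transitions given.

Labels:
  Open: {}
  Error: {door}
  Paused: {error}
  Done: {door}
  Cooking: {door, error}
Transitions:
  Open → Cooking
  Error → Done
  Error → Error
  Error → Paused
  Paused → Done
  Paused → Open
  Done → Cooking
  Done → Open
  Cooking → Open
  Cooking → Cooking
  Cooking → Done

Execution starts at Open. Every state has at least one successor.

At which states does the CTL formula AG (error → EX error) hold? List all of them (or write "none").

States satisfying error → EX error: {Open, Error, Done, Cooking}.
States satisfying AG (error → EX error): {Open, Done, Cooking}.

{Open, Done, Cooking}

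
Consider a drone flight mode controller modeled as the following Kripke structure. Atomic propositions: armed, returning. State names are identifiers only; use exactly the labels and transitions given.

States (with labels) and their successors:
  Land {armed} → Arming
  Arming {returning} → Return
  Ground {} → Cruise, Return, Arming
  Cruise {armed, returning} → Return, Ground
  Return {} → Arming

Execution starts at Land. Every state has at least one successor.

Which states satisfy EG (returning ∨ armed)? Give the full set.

none

States satisfying returning ∨ armed: {Land, Arming, Cruise}.
States satisfying EG (returning ∨ armed): ∅.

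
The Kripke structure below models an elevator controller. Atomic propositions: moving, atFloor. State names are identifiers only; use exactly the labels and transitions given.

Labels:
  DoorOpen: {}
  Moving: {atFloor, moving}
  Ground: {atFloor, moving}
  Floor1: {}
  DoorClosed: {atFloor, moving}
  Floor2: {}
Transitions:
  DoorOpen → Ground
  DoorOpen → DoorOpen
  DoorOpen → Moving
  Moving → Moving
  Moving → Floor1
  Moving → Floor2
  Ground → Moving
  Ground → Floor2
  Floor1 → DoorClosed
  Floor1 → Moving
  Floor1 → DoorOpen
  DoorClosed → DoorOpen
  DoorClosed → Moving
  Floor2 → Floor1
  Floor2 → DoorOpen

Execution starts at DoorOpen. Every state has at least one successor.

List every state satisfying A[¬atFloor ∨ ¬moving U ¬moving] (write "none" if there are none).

States satisfying ¬atFloor ∨ ¬moving: {DoorOpen, Floor1, Floor2}.
States satisfying ¬moving: {DoorOpen, Floor1, Floor2}.
States satisfying A[¬atFloor ∨ ¬moving U ¬moving]: {DoorOpen, Floor1, Floor2}.

{DoorOpen, Floor1, Floor2}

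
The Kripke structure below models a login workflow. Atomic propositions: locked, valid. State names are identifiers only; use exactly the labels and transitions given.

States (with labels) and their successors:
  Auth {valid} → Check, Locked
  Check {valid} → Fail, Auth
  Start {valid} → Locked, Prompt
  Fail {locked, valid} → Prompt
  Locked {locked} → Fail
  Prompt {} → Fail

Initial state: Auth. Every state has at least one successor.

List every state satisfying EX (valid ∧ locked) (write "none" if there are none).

{Check, Locked, Prompt}

States satisfying valid ∧ locked: {Fail}.
States satisfying EX (valid ∧ locked): {Check, Locked, Prompt}.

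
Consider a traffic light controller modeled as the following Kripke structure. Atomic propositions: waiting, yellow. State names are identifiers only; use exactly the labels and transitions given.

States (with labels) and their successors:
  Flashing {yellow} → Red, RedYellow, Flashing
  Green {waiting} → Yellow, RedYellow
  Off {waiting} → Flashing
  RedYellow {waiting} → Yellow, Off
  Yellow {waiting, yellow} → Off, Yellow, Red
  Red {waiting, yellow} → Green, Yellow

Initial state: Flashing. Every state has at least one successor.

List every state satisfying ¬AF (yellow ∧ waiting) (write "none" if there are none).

States satisfying yellow ∧ waiting: {Yellow, Red}.
States satisfying AF (yellow ∧ waiting): {Yellow, Red}.
States satisfying ¬AF (yellow ∧ waiting): {Flashing, Green, Off, RedYellow}.

{Flashing, Green, Off, RedYellow}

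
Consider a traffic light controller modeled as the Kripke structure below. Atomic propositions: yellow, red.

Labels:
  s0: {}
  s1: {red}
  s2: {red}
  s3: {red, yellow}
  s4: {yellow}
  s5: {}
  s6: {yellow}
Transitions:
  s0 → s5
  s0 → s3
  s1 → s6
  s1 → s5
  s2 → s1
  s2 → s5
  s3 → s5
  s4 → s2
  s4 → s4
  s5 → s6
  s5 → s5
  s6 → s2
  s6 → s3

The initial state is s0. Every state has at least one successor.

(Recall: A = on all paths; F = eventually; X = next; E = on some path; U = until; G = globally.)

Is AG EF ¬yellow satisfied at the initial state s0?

States satisfying EF ¬yellow: {s0, s1, s2, s3, s4, s5, s6}.
States satisfying AG EF ¬yellow: {s0, s1, s2, s3, s4, s5, s6}.
Every state reachable from s0 satisfies EF ¬yellow.
s0 ∈ Sat(AG EF ¬yellow).

Yes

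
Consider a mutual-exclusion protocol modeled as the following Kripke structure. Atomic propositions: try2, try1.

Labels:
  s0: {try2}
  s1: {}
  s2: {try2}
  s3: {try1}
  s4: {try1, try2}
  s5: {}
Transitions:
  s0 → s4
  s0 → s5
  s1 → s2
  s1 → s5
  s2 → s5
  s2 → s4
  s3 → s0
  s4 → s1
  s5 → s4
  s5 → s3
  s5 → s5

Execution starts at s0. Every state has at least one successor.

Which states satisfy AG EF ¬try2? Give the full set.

{s0, s1, s2, s3, s4, s5}

States satisfying EF ¬try2: {s0, s1, s2, s3, s4, s5}.
States satisfying AG EF ¬try2: {s0, s1, s2, s3, s4, s5}.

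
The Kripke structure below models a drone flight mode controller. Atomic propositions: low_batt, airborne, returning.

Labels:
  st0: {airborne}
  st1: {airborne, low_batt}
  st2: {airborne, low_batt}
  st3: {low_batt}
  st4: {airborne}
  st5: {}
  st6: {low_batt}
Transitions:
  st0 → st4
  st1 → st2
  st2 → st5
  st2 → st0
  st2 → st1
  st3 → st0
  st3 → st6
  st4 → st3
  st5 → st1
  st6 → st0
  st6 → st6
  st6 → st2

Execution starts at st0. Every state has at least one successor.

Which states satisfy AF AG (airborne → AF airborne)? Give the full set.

States satisfying AG (airborne → AF airborne): {st0, st1, st2, st3, st4, st5, st6}.
States satisfying AF AG (airborne → AF airborne): {st0, st1, st2, st3, st4, st5, st6}.

{st0, st1, st2, st3, st4, st5, st6}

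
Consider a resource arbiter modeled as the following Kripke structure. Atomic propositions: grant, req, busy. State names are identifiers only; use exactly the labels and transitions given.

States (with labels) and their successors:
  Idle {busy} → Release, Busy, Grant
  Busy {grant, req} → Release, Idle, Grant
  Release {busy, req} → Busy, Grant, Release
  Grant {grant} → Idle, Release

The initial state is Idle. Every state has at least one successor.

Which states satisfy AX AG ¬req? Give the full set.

none

States satisfying AG ¬req: ∅.
States satisfying AX AG ¬req: ∅.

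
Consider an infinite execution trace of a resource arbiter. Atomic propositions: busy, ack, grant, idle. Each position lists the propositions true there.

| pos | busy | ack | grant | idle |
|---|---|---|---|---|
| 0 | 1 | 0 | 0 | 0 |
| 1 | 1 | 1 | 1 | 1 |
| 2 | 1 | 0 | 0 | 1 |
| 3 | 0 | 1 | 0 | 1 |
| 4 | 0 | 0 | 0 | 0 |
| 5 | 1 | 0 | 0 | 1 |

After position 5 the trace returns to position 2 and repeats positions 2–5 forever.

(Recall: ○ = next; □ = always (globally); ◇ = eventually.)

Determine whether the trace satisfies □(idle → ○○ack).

idle → ○○ack must hold at every position from 0 onward. It fails at position 2, so □(idle → ○○ack) is false.
Positions where idle holds: 1, 2, 3, 5.
Check ○○ack at each: 1→ok, 2→fails, 3→fails, 5→ok.

No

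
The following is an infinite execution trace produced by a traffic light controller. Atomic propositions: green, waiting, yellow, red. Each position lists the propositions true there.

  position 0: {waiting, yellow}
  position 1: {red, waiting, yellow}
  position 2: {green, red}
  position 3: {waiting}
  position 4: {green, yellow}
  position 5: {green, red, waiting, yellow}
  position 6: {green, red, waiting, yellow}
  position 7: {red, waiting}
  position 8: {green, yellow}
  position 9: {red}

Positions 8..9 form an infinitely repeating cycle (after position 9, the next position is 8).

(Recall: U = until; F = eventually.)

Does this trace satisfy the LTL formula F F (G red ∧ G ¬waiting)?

Does not hold

F (G red ∧ G ¬waiting) is false at every position 0..9, so it never becomes true and F F (G red ∧ G ¬waiting) fails.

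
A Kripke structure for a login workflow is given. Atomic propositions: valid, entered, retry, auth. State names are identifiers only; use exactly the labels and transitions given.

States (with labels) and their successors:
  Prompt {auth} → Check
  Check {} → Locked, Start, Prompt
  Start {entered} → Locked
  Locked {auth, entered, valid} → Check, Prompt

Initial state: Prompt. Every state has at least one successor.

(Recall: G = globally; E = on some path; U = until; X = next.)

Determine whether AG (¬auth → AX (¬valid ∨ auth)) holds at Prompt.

States satisfying ¬auth → AX (¬valid ∨ auth): {Prompt, Check, Start, Locked}.
States satisfying AG (¬auth → AX (¬valid ∨ auth)): {Prompt, Check, Start, Locked}.
Every state reachable from Prompt satisfies ¬auth → AX (¬valid ∨ auth).
Prompt ∈ Sat(AG (¬auth → AX (¬valid ∨ auth))).

Satisfied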